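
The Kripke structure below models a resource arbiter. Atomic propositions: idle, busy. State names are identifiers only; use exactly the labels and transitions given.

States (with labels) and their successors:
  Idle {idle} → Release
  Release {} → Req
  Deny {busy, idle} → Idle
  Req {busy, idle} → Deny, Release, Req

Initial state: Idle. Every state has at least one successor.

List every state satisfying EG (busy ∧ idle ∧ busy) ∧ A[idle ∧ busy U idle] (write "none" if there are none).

States satisfying busy ∧ idle ∧ busy: {Deny, Req}.
States satisfying EG (busy ∧ idle ∧ busy): {Req}.
States satisfying idle ∧ busy: {Deny, Req}.
States satisfying idle: {Idle, Deny, Req}.
States satisfying A[idle ∧ busy U idle]: {Idle, Deny, Req}.
States satisfying EG (busy ∧ idle ∧ busy) ∧ A[idle ∧ busy U idle]: {Req}.

{Req}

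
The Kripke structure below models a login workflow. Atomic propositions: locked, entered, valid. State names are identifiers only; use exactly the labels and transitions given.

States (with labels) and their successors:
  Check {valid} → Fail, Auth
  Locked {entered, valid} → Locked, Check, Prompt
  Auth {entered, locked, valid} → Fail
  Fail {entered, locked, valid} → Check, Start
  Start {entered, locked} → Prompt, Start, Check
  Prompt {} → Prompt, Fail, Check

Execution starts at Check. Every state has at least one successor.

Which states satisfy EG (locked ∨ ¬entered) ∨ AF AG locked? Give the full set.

{Check, Auth, Fail, Start, Prompt}

States satisfying locked ∨ ¬entered: {Check, Auth, Fail, Start, Prompt}.
States satisfying EG (locked ∨ ¬entered): {Check, Auth, Fail, Start, Prompt}.
States satisfying AG locked: ∅.
States satisfying AF AG locked: ∅.
States satisfying EG (locked ∨ ¬entered) ∨ AF AG locked: {Check, Auth, Fail, Start, Prompt}.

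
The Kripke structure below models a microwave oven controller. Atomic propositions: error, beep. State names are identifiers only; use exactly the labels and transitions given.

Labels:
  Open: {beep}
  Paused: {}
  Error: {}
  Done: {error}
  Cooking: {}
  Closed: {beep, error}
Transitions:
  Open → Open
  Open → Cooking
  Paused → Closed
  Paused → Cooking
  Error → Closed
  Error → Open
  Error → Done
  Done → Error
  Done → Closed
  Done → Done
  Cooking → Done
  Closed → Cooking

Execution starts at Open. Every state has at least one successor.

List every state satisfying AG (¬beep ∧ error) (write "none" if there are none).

none

States satisfying ¬beep ∧ error: {Done}.
States satisfying AG (¬beep ∧ error): ∅.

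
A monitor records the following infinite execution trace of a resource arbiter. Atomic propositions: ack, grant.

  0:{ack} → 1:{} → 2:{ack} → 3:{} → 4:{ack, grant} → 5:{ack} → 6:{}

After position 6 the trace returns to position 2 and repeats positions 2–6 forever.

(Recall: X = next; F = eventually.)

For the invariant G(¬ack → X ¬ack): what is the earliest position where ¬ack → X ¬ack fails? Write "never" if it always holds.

Check ¬ack → X ¬ack at each position in order: 0 ✓.
At position 1 the labels are {} and the next position 2 has {ack}, so ¬ack → X ¬ack is false there. This is the first violation.

1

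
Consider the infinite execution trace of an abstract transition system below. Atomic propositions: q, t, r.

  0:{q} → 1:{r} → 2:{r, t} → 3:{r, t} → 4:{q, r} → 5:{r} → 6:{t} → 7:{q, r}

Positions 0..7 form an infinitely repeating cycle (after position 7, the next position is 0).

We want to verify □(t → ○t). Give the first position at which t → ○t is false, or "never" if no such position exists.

3

Check t → ○t at each position in order: 0 ✓, 1 ✓, 2 ✓.
At position 3 the labels are {r, t} and the next position 4 has {q, r}, so t → ○t is false there. This is the first violation.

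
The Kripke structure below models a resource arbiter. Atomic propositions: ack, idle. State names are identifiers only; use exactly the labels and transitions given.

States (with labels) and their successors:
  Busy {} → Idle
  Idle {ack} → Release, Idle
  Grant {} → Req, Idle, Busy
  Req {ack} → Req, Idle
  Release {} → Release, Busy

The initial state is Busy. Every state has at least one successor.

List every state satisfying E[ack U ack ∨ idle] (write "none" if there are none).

States satisfying ack: {Idle, Req}.
States satisfying ack ∨ idle: {Idle, Req}.
States satisfying E[ack U ack ∨ idle]: {Idle, Req}.

{Idle, Req}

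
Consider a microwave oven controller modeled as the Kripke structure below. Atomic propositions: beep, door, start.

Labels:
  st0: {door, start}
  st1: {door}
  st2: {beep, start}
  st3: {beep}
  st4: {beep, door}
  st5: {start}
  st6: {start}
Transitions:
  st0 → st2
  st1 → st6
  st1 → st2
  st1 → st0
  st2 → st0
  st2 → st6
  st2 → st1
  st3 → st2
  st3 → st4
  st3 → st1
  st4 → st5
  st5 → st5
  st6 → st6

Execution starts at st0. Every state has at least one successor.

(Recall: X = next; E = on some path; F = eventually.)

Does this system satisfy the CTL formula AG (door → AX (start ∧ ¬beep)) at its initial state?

Does not hold

States satisfying door → AX (start ∧ ¬beep): {st2, st3, st4, st5, st6}.
States satisfying AG (door → AX (start ∧ ¬beep)): {st4, st5, st6}.
st0 is reachable from st0 and violates door → AX (start ∧ ¬beep), so AG fails at st0.
st0 ∉ Sat(AG (door → AX (start ∧ ¬beep))).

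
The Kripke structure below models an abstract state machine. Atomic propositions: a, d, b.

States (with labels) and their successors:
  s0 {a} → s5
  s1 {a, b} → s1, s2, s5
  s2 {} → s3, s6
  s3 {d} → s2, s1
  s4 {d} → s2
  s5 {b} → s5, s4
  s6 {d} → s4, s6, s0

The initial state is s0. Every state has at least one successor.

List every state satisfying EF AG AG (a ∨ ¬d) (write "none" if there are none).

States satisfying AG AG (a ∨ ¬d): ∅.
States satisfying EF AG AG (a ∨ ¬d): ∅.

none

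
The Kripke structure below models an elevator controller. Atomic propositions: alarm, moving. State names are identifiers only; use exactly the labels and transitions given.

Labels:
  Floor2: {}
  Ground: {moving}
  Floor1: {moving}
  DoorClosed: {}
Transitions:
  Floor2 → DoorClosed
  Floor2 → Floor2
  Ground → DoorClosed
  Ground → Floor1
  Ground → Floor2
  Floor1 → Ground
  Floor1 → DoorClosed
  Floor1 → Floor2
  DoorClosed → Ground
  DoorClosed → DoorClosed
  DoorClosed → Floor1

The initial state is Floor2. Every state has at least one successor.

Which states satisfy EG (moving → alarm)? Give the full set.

States satisfying moving → alarm: {Floor2, DoorClosed}.
States satisfying EG (moving → alarm): {Floor2, DoorClosed}.

{Floor2, DoorClosed}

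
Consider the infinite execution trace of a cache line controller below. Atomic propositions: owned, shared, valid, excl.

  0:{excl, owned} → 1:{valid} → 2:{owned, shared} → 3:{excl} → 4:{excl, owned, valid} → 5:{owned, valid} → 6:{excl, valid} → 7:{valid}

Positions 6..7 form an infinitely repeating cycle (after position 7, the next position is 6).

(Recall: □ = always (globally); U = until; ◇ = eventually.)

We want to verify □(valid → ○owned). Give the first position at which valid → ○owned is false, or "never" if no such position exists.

5

Check valid → ○owned at each position in order: 0 ✓, 1 ✓, 2 ✓, 3 ✓, 4 ✓.
At position 5 the labels are {owned, valid} and the next position 6 has {excl, valid}, so valid → ○owned is false there. This is the first violation.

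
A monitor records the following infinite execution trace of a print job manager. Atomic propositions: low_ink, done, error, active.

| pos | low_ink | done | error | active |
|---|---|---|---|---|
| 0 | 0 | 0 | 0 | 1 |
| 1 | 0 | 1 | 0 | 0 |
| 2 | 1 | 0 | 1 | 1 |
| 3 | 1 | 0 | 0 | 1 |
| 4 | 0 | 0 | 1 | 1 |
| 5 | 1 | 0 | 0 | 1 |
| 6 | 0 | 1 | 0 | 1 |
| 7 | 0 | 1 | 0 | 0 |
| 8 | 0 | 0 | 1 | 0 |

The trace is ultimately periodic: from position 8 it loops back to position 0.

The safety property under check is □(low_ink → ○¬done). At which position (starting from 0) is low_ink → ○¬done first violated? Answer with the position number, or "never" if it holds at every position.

5

Check low_ink → ○¬done at each position in order: 0 ✓, 1 ✓, 2 ✓, 3 ✓, 4 ✓.
At position 5 the labels are {active, low_ink} and the next position 6 has {active, done}, so low_ink → ○¬done is false there. This is the first violation.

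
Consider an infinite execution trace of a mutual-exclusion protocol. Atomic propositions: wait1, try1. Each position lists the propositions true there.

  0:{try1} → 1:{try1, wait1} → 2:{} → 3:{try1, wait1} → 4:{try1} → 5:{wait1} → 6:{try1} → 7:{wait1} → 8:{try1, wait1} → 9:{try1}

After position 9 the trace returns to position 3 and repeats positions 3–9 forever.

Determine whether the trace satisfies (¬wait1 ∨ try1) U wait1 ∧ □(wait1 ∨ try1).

Walking from position 0: wait1 first holds at position 1, and ¬wait1 ∨ try1 holds at every earlier position along the way, so (¬wait1 ∨ try1) U wait1 holds.
wait1 ∨ try1 must hold at every position from 0 onward. It fails at position 2, so □(wait1 ∨ try1) is false.
At position 0: (¬wait1 ∨ try1) U wait1 is true; □(wait1 ∨ try1) is false; so (¬wait1 ∨ try1) U wait1 ∧ □(wait1 ∨ try1) is false.

Does not hold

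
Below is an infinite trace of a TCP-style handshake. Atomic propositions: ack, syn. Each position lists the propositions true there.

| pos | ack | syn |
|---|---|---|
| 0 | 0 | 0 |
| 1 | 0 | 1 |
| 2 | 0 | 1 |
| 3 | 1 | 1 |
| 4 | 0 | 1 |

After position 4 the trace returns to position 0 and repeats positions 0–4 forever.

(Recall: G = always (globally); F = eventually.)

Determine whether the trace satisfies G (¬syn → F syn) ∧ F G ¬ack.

¬syn → F syn holds at every position 0..4, and those are all positions ever visited, so G (¬syn → F syn) holds.
Positions where ¬syn holds: 0.
Check F syn at each: 0→ok.
G ¬ack is false at every position 0..4, so it never becomes true and F G ¬ack fails.
At position 0: G (¬syn → F syn) is true; F G ¬ack is false; so G (¬syn → F syn) ∧ F G ¬ack is false.

Violated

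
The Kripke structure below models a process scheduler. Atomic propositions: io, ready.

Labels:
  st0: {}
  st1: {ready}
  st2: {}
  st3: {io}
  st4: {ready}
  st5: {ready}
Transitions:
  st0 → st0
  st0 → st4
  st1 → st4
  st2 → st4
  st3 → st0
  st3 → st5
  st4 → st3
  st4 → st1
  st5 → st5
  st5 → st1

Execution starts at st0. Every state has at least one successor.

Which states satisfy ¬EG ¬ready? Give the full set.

{st1, st2, st4, st5}

States satisfying ¬ready: {st0, st2, st3}.
States satisfying EG ¬ready: {st0, st3}.
States satisfying ¬EG ¬ready: {st1, st2, st4, st5}.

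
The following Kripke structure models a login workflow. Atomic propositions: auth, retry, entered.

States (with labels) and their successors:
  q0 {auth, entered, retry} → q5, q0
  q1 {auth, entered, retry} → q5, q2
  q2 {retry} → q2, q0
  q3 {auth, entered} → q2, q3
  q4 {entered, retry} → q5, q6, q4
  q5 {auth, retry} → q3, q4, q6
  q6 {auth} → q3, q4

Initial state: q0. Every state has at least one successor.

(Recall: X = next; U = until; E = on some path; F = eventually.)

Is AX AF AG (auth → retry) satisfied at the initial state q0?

States satisfying AF AG (auth → retry): ∅.
States satisfying AX AF AG (auth → retry): ∅.
q0 ∉ Sat(AX AF AG (auth → retry)).

Does not hold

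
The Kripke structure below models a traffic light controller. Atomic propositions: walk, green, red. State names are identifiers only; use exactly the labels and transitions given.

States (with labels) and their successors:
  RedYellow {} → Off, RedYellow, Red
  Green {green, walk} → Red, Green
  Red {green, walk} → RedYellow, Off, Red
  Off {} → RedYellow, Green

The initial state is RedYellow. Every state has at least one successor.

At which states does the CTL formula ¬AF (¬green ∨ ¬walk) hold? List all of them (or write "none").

{Green, Red}

States satisfying ¬green ∨ ¬walk: {RedYellow, Off}.
States satisfying AF (¬green ∨ ¬walk): {RedYellow, Off}.
States satisfying ¬AF (¬green ∨ ¬walk): {Green, Red}.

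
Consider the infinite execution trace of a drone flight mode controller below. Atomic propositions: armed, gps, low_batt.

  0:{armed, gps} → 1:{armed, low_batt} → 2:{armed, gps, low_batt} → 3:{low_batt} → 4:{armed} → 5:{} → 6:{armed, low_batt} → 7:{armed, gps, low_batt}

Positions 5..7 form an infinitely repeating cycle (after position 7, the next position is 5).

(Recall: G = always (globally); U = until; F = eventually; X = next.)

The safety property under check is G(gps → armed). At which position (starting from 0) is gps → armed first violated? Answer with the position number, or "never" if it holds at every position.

never

gps → armed holds at every position 0..7, and those are all the positions the trace ever visits, so the invariant G(gps → armed) is never violated.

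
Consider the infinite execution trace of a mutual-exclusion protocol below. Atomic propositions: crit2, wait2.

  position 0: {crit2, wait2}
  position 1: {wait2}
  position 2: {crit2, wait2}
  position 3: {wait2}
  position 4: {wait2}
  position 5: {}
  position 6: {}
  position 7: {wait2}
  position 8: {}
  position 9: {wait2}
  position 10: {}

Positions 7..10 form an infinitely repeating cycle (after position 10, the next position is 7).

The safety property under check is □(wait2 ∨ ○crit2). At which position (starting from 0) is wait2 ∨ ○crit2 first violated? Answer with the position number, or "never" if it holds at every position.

5

Check wait2 ∨ ○crit2 at each position in order: 0 ✓, 1 ✓, 2 ✓, 3 ✓, 4 ✓.
At position 5 the labels are {} and the next position 6 has {}, so wait2 ∨ ○crit2 is false there. This is the first violation.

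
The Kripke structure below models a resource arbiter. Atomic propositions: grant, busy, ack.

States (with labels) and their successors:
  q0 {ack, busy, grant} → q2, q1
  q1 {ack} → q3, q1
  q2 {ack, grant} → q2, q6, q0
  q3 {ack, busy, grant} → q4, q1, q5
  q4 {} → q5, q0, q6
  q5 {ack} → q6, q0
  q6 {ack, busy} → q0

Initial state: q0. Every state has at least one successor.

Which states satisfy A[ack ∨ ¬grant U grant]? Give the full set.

{q0, q2, q3, q4, q5, q6}

States satisfying ack ∨ ¬grant: {q0, q1, q2, q3, q4, q5, q6}.
States satisfying grant: {q0, q2, q3}.
States satisfying A[ack ∨ ¬grant U grant]: {q0, q2, q3, q4, q5, q6}.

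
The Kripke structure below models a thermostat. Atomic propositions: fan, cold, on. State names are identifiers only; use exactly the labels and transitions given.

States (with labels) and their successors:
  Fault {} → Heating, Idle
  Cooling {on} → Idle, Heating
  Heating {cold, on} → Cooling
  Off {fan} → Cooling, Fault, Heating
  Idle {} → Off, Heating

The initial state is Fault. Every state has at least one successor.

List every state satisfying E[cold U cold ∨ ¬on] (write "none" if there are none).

{Fault, Heating, Off, Idle}

States satisfying cold: {Heating}.
States satisfying cold ∨ ¬on: {Fault, Heating, Off, Idle}.
States satisfying E[cold U cold ∨ ¬on]: {Fault, Heating, Off, Idle}.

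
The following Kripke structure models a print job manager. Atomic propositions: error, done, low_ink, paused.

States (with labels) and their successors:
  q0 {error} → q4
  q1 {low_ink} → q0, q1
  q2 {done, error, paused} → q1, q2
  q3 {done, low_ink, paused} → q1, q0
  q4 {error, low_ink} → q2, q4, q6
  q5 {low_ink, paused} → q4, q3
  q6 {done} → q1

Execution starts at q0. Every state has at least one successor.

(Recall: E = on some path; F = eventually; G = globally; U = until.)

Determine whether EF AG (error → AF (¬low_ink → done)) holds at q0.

States satisfying AG (error → AF (¬low_ink → done)): {q0, q1, q2, q3, q4, q5, q6}.
States satisfying EF AG (error → AF (¬low_ink → done)): {q0, q1, q2, q3, q4, q5, q6}.
Some path from q0 reaches a state where AG (error → AF (¬low_ink → done)) holds.
q0 ∈ Sat(EF AG (error → AF (¬low_ink → done))).

Satisfied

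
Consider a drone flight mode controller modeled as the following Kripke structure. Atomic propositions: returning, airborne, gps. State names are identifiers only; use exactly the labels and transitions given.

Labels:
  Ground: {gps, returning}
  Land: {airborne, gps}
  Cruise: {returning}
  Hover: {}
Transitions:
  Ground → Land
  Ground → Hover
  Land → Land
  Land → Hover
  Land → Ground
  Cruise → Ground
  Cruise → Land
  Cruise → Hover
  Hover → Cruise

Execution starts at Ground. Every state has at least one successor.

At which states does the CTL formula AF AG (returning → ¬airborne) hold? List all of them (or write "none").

{Ground, Land, Cruise, Hover}

States satisfying AG (returning → ¬airborne): {Ground, Land, Cruise, Hover}.
States satisfying AF AG (returning → ¬airborne): {Ground, Land, Cruise, Hover}.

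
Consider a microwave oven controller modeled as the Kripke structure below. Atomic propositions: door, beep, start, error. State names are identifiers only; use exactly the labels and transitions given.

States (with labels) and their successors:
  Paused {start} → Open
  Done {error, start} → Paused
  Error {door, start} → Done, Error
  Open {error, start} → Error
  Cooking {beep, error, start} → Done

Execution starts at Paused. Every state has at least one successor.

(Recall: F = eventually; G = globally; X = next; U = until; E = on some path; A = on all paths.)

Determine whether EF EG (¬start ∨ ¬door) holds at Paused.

Violated

States satisfying EG (¬start ∨ ¬door): ∅.
States satisfying EF EG (¬start ∨ ¬door): ∅.
No suitable path/successor from Paused witnesses the formula.
Paused ∉ Sat(EF EG (¬start ∨ ¬door)).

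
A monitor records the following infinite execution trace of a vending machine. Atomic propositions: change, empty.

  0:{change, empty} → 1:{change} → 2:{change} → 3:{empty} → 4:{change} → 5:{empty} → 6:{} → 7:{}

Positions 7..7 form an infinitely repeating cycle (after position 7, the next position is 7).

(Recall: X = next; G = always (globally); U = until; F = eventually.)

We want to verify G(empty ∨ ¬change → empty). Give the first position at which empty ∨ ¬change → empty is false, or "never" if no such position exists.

Check empty ∨ ¬change → empty at each position in order: 0 ✓, 1 ✓, 2 ✓, 3 ✓, 4 ✓, 5 ✓.
At position 6 the labels are {}, so empty ∨ ¬change → empty is false there. This is the first violation.

6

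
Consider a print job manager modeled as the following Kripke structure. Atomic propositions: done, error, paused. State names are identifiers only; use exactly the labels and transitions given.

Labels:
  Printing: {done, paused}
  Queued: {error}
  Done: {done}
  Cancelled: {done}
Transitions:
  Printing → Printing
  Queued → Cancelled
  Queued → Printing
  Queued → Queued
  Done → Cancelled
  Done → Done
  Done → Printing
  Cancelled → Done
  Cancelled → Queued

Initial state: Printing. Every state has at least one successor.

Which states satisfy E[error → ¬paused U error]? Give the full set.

{Queued, Done, Cancelled}

States satisfying error → ¬paused: {Printing, Queued, Done, Cancelled}.
States satisfying error: {Queued}.
States satisfying E[error → ¬paused U error]: {Queued, Done, Cancelled}.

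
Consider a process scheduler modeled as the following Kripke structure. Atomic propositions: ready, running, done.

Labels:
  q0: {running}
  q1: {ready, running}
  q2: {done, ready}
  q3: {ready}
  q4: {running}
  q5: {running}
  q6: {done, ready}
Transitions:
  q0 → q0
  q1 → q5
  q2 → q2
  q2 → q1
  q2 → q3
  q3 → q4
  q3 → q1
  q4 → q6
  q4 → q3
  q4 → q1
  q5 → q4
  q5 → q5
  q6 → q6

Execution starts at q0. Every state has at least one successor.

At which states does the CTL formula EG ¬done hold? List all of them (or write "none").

{q0, q1, q3, q4, q5}

States satisfying ¬done: {q0, q1, q3, q4, q5}.
States satisfying EG ¬done: {q0, q1, q3, q4, q5}.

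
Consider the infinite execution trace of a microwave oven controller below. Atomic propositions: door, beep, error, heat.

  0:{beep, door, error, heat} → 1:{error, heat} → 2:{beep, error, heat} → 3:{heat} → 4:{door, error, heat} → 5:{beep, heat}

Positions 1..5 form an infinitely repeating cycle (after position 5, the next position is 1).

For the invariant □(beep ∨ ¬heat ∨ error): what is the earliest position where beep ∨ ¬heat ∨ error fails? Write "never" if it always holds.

3

Check beep ∨ ¬heat ∨ error at each position in order: 0 ✓, 1 ✓, 2 ✓.
At position 3 the labels are {heat}, so beep ∨ ¬heat ∨ error is false there. This is the first violation.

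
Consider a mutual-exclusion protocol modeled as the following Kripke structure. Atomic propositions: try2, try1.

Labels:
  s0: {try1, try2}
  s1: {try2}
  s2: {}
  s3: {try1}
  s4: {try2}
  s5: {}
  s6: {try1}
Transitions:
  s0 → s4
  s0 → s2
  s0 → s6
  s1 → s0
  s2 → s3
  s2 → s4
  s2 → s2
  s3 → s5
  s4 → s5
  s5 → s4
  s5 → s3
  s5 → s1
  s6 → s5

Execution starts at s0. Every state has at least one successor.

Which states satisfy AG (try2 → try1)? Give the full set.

none

States satisfying try2 → try1: {s0, s2, s3, s5, s6}.
States satisfying AG (try2 → try1): ∅.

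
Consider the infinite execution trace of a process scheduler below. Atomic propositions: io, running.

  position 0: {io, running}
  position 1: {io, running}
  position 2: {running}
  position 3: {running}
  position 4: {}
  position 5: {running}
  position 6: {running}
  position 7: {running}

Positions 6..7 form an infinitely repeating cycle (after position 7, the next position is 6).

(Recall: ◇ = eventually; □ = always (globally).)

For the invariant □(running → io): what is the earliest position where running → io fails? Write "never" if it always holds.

Check running → io at each position in order: 0 ✓, 1 ✓.
At position 2 the labels are {running}, so running → io is false there. This is the first violation.

2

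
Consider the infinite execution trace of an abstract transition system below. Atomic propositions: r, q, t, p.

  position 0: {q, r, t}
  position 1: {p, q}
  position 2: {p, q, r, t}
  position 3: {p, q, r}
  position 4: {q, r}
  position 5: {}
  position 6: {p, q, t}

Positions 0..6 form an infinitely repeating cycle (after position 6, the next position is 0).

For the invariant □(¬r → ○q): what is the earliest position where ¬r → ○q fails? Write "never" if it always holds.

¬r → ○q holds at every position 0..6, and those are all the positions the trace ever visits, so the invariant □(¬r → ○q) is never violated.

never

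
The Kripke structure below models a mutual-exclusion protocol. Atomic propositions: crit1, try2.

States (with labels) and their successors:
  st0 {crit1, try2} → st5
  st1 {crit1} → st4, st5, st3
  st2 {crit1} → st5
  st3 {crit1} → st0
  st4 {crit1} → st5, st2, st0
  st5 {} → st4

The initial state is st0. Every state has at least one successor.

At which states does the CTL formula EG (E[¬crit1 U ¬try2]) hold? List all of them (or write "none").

States satisfying E[¬crit1 U ¬try2]: {st1, st2, st3, st4, st5}.
States satisfying EG (E[¬crit1 U ¬try2]): {st1, st2, st4, st5}.

{st1, st2, st4, st5}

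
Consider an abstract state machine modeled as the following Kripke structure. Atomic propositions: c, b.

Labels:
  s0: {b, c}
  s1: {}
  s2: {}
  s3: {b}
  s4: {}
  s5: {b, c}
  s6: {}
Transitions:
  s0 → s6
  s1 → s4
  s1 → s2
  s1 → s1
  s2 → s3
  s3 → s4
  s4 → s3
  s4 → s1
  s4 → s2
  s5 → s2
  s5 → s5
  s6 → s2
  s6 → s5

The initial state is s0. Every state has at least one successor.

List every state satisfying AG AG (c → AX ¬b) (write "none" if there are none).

States satisfying AG (c → AX ¬b): {s1, s2, s3, s4}.
States satisfying AG AG (c → AX ¬b): {s1, s2, s3, s4}.

{s1, s2, s3, s4}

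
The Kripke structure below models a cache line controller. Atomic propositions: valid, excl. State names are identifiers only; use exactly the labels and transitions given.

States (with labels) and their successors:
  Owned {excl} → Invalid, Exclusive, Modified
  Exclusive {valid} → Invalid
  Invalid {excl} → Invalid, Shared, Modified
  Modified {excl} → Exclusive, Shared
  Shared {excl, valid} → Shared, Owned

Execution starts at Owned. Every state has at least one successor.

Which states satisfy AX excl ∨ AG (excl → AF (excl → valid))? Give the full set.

States satisfying excl: {Owned, Invalid, Modified, Shared}.
States satisfying AX excl: {Exclusive, Invalid, Shared}.
States satisfying excl → AF (excl → valid): {Exclusive, Modified, Shared}.
States satisfying AG (excl → AF (excl → valid)): ∅.
States satisfying AX excl ∨ AG (excl → AF (excl → valid)): {Exclusive, Invalid, Shared}.

{Exclusive, Invalid, Shared}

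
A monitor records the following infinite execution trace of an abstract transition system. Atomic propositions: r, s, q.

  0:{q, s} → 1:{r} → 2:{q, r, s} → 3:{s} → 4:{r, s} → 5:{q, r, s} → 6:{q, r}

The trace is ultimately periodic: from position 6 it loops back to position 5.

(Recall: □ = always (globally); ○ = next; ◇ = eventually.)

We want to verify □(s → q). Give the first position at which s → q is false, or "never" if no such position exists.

3

Check s → q at each position in order: 0 ✓, 1 ✓, 2 ✓.
At position 3 the labels are {s}, so s → q is false there. This is the first violation.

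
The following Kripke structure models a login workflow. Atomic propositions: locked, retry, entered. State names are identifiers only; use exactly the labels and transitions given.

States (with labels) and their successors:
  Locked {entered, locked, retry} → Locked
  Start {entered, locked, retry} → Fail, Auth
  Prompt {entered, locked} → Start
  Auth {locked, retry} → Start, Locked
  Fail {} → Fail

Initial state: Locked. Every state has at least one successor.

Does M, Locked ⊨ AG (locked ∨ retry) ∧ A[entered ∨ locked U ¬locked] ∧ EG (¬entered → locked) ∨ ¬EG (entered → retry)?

States satisfying locked ∨ retry: {Locked, Start, Prompt, Auth}.
States satisfying AG (locked ∨ retry): {Locked}.
States satisfying entered ∨ locked: {Locked, Start, Prompt, Auth}.
States satisfying ¬locked: {Fail}.
States satisfying A[entered ∨ locked U ¬locked]: {Fail}.
States satisfying ¬entered → locked: {Locked, Start, Prompt, Auth}.
States satisfying EG (¬entered → locked): {Locked, Start, Prompt, Auth}.
States satisfying entered → retry: {Locked, Start, Auth, Fail}.
States satisfying EG (entered → retry): {Locked, Start, Auth, Fail}.
States satisfying ¬EG (entered → retry): {Prompt}.
States satisfying AG (locked ∨ retry) ∧ A[entered ∨ locked U ¬locked] ∧ EG (¬entered → locked) ∨ ¬EG (entered → retry): {Prompt}.
Locked ∉ Sat(AG (locked ∨ retry) ∧ A[entered ∨ locked U ¬locked] ∧ EG (¬entered → locked) ∨ ¬EG (entered → retry)).

Violated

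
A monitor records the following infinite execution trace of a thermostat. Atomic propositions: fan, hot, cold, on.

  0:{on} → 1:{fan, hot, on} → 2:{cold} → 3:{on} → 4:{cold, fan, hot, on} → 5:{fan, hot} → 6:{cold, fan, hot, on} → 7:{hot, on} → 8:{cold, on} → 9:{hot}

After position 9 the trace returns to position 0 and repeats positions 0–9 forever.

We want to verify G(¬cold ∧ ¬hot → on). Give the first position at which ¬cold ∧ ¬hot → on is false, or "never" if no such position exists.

never

¬cold ∧ ¬hot → on holds at every position 0..9, and those are all the positions the trace ever visits, so the invariant G(¬cold ∧ ¬hot → on) is never violated.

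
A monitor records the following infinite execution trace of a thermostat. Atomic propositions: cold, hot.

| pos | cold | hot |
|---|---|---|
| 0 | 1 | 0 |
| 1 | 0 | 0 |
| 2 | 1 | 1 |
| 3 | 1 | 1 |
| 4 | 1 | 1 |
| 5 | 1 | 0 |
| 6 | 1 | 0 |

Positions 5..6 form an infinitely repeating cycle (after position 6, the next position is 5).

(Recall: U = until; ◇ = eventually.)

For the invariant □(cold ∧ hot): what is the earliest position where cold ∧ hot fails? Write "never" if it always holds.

At position 0 the labels are {cold}, so cold ∧ hot is false there. This is the first violation.

0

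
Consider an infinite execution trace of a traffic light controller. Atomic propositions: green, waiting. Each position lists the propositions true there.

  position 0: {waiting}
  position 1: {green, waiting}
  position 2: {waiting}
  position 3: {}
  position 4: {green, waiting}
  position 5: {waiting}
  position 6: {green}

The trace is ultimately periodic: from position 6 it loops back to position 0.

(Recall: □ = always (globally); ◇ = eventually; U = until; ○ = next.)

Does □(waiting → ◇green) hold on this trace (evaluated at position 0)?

Satisfied

waiting → ◇green holds at every position 0..6, and those are all positions ever visited, so □(waiting → ◇green) holds.
Positions where waiting holds: 0, 1, 2, 4, 5.
Check ◇green at each: 0→ok, 1→ok, 2→ok, 4→ok, 5→ok.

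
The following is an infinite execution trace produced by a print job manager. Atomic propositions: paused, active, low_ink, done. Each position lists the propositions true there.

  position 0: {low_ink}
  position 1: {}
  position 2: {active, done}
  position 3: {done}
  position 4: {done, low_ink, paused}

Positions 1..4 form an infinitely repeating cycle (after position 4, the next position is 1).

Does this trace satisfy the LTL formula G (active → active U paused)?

Violated

active → active U paused must hold at every position from 0 onward. It fails at position 2, so G (active → active U paused) is false.
Positions where active holds: 2.
Check active U paused at each: 2→fails.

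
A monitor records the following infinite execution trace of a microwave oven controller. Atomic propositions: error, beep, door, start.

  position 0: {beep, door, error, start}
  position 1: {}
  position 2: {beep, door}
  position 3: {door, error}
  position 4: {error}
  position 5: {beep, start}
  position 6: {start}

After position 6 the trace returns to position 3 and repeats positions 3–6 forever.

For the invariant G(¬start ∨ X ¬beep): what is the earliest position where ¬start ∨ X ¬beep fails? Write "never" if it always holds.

¬start ∨ X ¬beep holds at every position 0..6, and those are all the positions the trace ever visits, so the invariant G(¬start ∨ X ¬beep) is never violated.

never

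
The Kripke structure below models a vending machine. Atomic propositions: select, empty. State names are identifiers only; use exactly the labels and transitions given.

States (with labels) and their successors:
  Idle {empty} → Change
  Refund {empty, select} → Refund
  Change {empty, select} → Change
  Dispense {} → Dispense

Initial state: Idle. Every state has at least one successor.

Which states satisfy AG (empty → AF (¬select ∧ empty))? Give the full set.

{Dispense}

States satisfying empty → AF (¬select ∧ empty): {Idle, Dispense}.
States satisfying AG (empty → AF (¬select ∧ empty)): {Dispense}.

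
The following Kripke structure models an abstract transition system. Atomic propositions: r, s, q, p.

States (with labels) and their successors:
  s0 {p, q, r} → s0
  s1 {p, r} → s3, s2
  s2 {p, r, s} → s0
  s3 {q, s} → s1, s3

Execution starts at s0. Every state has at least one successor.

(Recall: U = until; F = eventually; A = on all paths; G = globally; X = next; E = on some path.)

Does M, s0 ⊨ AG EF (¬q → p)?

Holds

States satisfying EF (¬q → p): {s0, s1, s2, s3}.
States satisfying AG EF (¬q → p): {s0, s1, s2, s3}.
Every state reachable from s0 satisfies EF (¬q → p).
s0 ∈ Sat(AG EF (¬q → p)).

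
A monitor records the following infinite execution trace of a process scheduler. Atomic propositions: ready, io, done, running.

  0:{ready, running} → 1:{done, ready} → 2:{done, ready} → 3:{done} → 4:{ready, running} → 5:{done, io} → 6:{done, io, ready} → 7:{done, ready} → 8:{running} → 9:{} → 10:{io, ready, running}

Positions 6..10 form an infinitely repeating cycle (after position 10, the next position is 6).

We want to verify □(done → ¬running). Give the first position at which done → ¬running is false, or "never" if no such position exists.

done → ¬running holds at every position 0..10, and those are all the positions the trace ever visits, so the invariant □(done → ¬running) is never violated.

never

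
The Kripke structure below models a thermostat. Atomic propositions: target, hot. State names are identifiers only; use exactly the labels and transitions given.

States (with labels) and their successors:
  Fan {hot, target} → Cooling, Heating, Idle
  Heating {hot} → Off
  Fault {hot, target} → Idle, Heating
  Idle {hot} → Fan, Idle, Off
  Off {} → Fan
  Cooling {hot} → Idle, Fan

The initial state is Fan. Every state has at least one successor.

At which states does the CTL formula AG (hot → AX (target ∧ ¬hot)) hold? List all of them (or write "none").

States satisfying hot → AX (target ∧ ¬hot): {Off}.
States satisfying AG (hot → AX (target ∧ ¬hot)): ∅.

none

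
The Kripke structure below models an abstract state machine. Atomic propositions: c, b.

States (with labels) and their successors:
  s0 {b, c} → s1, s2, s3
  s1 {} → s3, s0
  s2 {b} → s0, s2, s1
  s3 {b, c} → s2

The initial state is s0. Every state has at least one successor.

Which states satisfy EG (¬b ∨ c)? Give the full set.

States satisfying ¬b ∨ c: {s0, s1, s3}.
States satisfying EG (¬b ∨ c): {s0, s1}.

{s0, s1}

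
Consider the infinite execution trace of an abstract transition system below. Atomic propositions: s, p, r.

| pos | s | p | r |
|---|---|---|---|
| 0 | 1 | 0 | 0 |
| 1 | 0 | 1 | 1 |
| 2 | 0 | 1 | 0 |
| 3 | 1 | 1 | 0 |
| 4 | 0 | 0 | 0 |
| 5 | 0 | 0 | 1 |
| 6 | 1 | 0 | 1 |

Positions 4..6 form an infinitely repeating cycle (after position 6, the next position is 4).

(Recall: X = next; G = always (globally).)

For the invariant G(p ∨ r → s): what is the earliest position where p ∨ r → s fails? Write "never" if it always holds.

Check p ∨ r → s at each position in order: 0 ✓.
At position 1 the labels are {p, r}, so p ∨ r → s is false there. This is the first violation.

1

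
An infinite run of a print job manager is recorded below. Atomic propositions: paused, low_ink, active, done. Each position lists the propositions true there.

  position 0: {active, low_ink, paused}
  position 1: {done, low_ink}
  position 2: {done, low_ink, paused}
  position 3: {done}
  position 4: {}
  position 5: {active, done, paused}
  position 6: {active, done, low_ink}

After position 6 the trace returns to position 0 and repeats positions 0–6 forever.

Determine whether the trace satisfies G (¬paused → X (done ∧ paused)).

¬paused → X (done ∧ paused) must hold at every position from 0 onward. It fails at position 3, so G (¬paused → X (done ∧ paused)) is false.
Positions where ¬paused holds: 1, 3, 4, 6.
Check X (done ∧ paused) at each: 1→ok, 3→fails, 4→ok, 6→fails.

Violated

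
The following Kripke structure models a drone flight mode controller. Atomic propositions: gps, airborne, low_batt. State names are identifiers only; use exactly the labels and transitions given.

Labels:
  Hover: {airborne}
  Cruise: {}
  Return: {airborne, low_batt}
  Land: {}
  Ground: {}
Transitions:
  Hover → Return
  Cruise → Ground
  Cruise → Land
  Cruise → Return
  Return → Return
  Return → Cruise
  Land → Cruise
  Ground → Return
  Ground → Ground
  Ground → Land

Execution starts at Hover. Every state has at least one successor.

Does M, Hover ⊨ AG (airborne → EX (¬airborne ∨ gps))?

No

States satisfying airborne → EX (¬airborne ∨ gps): {Cruise, Return, Land, Ground}.
States satisfying AG (airborne → EX (¬airborne ∨ gps)): {Cruise, Return, Land, Ground}.
Hover is reachable from Hover and violates airborne → EX (¬airborne ∨ gps), so AG fails at Hover.
Hover ∉ Sat(AG (airborne → EX (¬airborne ∨ gps))).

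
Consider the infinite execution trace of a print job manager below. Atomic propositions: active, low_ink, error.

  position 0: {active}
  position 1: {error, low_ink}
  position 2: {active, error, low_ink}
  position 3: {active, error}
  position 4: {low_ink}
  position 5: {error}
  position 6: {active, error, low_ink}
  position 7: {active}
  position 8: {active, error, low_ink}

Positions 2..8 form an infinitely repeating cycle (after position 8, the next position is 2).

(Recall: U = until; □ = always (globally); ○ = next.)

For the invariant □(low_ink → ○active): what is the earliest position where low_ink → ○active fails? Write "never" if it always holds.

4

Check low_ink → ○active at each position in order: 0 ✓, 1 ✓, 2 ✓, 3 ✓.
At position 4 the labels are {low_ink} and the next position 5 has {error}, so low_ink → ○active is false there. This is the first violation.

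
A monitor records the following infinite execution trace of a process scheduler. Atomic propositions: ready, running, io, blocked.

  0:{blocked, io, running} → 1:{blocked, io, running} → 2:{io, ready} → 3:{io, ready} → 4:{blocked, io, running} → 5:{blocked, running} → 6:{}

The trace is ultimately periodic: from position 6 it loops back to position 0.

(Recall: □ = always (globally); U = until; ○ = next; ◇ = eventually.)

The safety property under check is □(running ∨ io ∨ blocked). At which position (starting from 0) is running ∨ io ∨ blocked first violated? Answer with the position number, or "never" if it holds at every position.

Check running ∨ io ∨ blocked at each position in order: 0 ✓, 1 ✓, 2 ✓, 3 ✓, 4 ✓, 5 ✓.
At position 6 the labels are {}, so running ∨ io ∨ blocked is false there. This is the first violation.

6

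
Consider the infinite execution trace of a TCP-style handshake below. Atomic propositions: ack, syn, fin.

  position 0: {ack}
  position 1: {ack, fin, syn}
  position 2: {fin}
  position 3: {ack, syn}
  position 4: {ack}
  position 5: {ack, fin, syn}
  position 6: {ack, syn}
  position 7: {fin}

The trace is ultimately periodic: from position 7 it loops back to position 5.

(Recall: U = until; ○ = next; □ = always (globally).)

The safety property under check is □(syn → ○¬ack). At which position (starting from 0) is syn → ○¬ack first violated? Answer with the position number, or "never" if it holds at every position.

3

Check syn → ○¬ack at each position in order: 0 ✓, 1 ✓, 2 ✓.
At position 3 the labels are {ack, syn} and the next position 4 has {ack}, so syn → ○¬ack is false there. This is the first violation.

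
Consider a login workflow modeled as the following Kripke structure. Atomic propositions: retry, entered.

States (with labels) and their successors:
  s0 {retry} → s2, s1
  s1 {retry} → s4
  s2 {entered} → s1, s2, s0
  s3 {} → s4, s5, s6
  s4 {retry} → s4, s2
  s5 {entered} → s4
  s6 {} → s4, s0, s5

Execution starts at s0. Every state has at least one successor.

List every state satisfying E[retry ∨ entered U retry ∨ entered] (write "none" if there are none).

{s0, s1, s2, s4, s5}

States satisfying retry ∨ entered: {s0, s1, s2, s4, s5}.
States satisfying E[retry ∨ entered U retry ∨ entered]: {s0, s1, s2, s4, s5}.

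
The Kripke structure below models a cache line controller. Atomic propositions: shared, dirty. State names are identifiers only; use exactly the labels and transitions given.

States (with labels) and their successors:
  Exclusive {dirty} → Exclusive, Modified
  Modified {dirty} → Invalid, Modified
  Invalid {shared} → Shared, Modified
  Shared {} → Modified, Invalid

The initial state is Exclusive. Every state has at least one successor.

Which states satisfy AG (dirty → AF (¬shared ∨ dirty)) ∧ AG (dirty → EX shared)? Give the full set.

States satisfying dirty → AF (¬shared ∨ dirty): {Exclusive, Modified, Invalid, Shared}.
States satisfying AG (dirty → AF (¬shared ∨ dirty)): {Exclusive, Modified, Invalid, Shared}.
States satisfying dirty → EX shared: {Modified, Invalid, Shared}.
States satisfying AG (dirty → EX shared): {Modified, Invalid, Shared}.
States satisfying AG (dirty → AF (¬shared ∨ dirty)) ∧ AG (dirty → EX shared): {Modified, Invalid, Shared}.

{Modified, Invalid, Shared}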